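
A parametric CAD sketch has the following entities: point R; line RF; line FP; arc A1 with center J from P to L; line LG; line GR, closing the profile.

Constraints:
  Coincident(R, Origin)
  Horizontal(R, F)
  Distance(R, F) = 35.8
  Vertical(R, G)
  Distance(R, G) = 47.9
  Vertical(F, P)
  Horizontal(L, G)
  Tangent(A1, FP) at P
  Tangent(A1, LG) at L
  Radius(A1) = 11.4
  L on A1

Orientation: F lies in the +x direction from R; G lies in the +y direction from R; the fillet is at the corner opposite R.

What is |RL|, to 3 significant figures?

53.8

R is at the origin; R and F share the same y with |RF| = 35.8 and F on the +x side, so F = (35.8, 0.00). R and G share the same x with |RG| = 47.9 and G on the +y side, so G = (0.00, 47.9). The virtual corner opposite R is at (35.8, 47.9). Tangency of A1 to FP means the radius JP is perpendicular to FP and since A1 is tangent to LG there, JL ⟂ LG, with radius 11.4, so the center J sits 11.4 in from both sides at J = (24.4, 36.5). That places the tangent points at P = (35.8, 36.5) on FP and L = (24.4, 47.9) on LG. Then |RL| = |L − R| = 53.8.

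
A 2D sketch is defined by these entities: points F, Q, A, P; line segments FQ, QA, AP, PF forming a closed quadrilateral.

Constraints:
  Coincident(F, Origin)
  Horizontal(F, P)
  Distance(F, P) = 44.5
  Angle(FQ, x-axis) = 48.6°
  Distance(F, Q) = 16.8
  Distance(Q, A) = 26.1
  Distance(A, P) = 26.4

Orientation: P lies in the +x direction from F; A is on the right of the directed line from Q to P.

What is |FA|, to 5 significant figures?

23.833

F is at the origin; FP is horizontal with |FP| = 44.5 and P in +x, so P = (44.5, 0). FQ runs at 48.6° with |FQ| = 16.8, so Q = (11.110, 12.602). A is determined by |QA| = 26.1 and |AP| = 26.4 together: it lies at the intersection of circle(Q, 26.1) and circle(P, 26.4). With |QP| = 35.689, the foot of the radical line on QP is 17.624 from Q and the perpendicular offset is √(26.1² − 17.624²) = 19.251. Taking the right-of-QP solution: A = (20.801, -11.632).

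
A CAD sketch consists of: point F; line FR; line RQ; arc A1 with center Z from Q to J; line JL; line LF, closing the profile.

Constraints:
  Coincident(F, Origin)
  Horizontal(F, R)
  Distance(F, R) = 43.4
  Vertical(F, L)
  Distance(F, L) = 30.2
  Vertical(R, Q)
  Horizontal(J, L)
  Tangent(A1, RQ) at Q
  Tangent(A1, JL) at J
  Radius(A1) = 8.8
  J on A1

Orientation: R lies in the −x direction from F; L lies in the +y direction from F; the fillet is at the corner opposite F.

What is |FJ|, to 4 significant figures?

45.93

F is at the origin; FR is horizontal with |FR| = 43.4 and R on the −x side, so R = (-43.40, 0.000). F and L share the same x with |FL| = 30.2 and L on the +y side, so L = (0.000, 30.20). The virtual corner opposite F is at (-43.40, 30.20). A1 meets RQ tangentially, so ZQ is at right angles to RQ and tangency of A1 to JL means the radius ZJ is perpendicular to JL, with radius 8.8, so the center Z sits 8.8 in from both sides at Z = (-34.60, 21.40). That places the tangent points at Q = (-43.40, 21.40) on RQ and J = (-34.60, 30.20) on JL. Then |FJ| = |J − F| = 45.93.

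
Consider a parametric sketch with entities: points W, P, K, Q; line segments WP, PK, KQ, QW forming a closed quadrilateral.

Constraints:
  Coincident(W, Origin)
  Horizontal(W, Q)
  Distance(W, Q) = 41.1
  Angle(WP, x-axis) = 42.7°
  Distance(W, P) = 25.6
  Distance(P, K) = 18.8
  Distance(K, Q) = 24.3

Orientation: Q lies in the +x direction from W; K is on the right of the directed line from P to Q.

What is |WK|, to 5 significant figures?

16.890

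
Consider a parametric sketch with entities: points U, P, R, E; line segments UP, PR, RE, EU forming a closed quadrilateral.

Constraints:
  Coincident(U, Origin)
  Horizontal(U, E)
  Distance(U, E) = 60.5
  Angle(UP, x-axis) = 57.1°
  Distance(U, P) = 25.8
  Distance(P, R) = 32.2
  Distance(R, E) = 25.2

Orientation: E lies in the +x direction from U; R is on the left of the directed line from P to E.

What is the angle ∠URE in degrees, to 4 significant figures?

100.4°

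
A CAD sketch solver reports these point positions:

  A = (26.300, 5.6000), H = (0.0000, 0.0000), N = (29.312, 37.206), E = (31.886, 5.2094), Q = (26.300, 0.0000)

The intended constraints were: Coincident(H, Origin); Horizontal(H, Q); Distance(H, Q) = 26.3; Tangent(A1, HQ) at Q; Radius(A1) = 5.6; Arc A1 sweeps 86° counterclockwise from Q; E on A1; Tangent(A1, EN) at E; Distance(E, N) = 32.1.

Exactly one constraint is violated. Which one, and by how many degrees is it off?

Tangent(A1, EN) at E — off by 8.60°.

H = (0.00, 0.00) ✓; H.y = 0.00, Q.y = 0.00 ✓; |HQ| = 26.30 ✓; ∠(AQ, QH) = 90.00° ✓; |AQ| = 5.600 ✓; bearing(A→E) − bearing(A→Q) = 86.00° ✓; |AE| = 5.600 ✓; ∠(AE, EN) = 81.40° ✗; |EN| = 32.10 ✓.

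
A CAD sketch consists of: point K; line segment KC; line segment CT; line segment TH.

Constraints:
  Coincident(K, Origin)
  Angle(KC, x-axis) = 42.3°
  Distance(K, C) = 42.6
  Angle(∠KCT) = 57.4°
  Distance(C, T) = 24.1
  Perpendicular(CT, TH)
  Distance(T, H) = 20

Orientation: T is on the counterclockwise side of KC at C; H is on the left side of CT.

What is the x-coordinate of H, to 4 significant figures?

3.030

K is at the origin; KC runs at 42.3° with length 42.6, so C = 42.6·(cos 42.3°, sin 42.3°) = (31.51, 28.67). ∠KCT = 57.4°, so CT runs at 42.3° + (180° − 57.4°) = 164.9° from the x-axis; with |CT| = 24.1, T = C + 24.1·(cos 164.9°, sin 164.9°) = (8.240, 34.95). The perpendicularity gives TH at right angles to CT; with |TH| = 20.0 on the left of CT, H = T + 20.0·(-0.2605, -0.9655) = (3.030, 15.64). So H.x = 3.030.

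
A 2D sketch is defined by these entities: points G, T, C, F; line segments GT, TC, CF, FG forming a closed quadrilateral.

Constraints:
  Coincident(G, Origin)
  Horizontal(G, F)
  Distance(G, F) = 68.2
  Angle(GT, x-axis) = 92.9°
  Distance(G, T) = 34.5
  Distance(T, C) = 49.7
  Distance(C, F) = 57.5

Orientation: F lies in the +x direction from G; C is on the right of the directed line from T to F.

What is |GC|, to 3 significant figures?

18.0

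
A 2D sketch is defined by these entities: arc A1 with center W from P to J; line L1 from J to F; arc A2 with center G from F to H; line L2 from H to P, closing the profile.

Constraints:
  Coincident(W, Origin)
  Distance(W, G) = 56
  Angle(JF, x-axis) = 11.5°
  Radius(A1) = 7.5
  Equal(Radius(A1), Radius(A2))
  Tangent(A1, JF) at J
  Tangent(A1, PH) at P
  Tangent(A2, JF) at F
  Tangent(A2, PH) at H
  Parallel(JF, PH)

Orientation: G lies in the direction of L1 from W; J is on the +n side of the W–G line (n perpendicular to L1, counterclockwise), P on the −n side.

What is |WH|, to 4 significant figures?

56.50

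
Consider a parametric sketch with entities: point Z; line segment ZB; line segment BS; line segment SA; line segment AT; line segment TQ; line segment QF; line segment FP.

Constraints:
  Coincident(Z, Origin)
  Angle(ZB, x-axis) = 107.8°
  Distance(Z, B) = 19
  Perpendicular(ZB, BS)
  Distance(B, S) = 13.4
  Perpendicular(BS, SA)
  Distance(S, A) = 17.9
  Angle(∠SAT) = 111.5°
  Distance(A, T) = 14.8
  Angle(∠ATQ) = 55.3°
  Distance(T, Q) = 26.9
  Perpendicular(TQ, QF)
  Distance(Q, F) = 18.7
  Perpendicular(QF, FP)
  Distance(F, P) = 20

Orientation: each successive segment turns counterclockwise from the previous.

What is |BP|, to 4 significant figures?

28.51

Z is at the origin; ZB runs at 107.8° with length 19.0, so B = (-5.808, 18.09). The perpendicularity gives BS at right angles to ZB, so BS runs at -162.2°; with |BS| = 13.4, S = (-18.57, 13.99). BS ⟂ SA, so SA runs at -72.20°; with |SA| = 17.9, A = (-13.09, -3.049). ∠SAT = 111.5° gives AT at -3.700° from the x-axis; with |AT| = 14.8, T = (1.674, -4.004). ∠ATQ = 55.3° gives TQ at 121.0° from the x-axis; with |TQ| = 26.9, Q = (-12.18, 19.05). TQ is perpendicular to QF, so QF runs at -149.0°; with |QF| = 18.7, F = (-28.21, 9.423). The perpendicularity gives FP at right angles to QF, so FP runs at -59.00°; with |FP| = 20.0, P = (-17.91, -7.721). Then |BP| = |P − B| = 28.51.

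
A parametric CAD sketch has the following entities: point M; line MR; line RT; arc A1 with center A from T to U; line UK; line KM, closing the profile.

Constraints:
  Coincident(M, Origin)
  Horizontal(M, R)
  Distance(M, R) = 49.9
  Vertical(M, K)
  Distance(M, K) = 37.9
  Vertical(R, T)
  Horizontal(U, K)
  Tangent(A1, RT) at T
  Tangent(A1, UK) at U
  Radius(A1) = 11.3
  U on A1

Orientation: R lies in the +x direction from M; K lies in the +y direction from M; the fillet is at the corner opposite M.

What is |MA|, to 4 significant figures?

46.88

M and K share the same x with |MK| = 37.9 and K on the +y side, so K = (0.000, 37.90). The virtual corner opposite M is at (49.90, 37.90). Tangency of A1 to RT means the radius AT is perpendicular to RT and tangency of A1 to UK means the radius AU is perpendicular to UK, with radius 11.3, so the center A sits 11.3 in from both sides at A = (38.60, 26.60). Then |MA| = |A − M| = 46.88.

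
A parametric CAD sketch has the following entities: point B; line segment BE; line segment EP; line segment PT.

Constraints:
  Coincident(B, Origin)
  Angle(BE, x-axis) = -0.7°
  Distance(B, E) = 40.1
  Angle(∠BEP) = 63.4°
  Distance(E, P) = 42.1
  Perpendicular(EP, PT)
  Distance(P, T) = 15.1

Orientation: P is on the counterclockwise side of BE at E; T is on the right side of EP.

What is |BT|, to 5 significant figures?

56.387

B is at the origin; BE runs at -0.7° with length 40.1, so E = 40.1·(cos -0.7°, sin -0.7°) = (40.097, -0.48990). ∠BEP = 63.4°, so EP runs at -0.7° + (180° − 63.4°) = 115.90° from the x-axis; with |EP| = 42.1, P = E + 42.1·(cos 115.90°, sin 115.90°) = (21.708, 37.381). The perpendicularity gives PT at right angles to EP; with |PT| = 15.1 on the right of EP, T = P + 15.1·(0.89956, 0.43680) = (35.291, 43.977). Then |BT| = |T − B| = 56.387.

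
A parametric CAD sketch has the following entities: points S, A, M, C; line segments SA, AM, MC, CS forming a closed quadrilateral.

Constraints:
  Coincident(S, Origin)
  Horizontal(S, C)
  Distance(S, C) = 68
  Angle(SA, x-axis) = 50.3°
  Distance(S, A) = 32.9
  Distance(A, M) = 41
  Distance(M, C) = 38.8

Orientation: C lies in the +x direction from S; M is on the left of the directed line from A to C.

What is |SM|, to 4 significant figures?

71.02

Checks: |AM| = 41.00 ✓; |MC| = 38.80 ✓.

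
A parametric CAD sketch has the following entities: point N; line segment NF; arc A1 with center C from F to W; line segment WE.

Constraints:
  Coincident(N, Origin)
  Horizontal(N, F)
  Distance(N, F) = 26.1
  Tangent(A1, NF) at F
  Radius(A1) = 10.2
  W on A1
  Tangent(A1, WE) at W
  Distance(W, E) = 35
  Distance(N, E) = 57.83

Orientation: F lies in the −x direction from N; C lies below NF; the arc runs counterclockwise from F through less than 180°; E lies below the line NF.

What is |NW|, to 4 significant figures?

37.73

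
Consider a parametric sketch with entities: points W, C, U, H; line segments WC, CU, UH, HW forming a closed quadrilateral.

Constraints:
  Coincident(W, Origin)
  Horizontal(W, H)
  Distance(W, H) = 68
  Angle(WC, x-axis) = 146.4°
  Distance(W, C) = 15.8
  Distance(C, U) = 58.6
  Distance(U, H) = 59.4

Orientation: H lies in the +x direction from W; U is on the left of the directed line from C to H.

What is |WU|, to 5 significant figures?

56.355

W is at the origin; WH is horizontal with |WH| = 68.0 and H in +x, so H = (68.0, 0). WC runs at 146.4° with |WC| = 15.8, so C = (-13.160, 8.7436). U is determined by |CU| = 58.6 and |UH| = 59.4 together: it lies at the intersection of circle(C, 58.6) and circle(H, 59.4). With |CH| = 81.630, the foot of the radical line on CH is 40.237 from C and the perpendicular offset is √(58.6² − 40.237²) = 42.602. Taking the left-of-CH solution: U = (31.408, 46.791).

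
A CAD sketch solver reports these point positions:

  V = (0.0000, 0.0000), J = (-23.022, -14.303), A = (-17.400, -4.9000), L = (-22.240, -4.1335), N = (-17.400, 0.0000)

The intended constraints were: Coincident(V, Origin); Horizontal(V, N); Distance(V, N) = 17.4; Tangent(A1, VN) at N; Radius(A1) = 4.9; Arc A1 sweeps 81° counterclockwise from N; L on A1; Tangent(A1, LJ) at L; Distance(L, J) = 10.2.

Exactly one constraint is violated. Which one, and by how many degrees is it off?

Tangent(A1, LJ) at L — off by 4.60°.

V = (0.00, 0.00) ✓; V.y = 0.00, N.y = 0.00 ✓; |VN| = 17.40 ✓; ∠(AN, NV) = 90.00° ✓; |AN| = 4.900 ✓; bearing(A→L) − bearing(A→N) = 81.00° ✓; |AL| = 4.900 ✓; ∠(AL, LJ) = 85.40° ✗; |LJ| = 10.20 ✓.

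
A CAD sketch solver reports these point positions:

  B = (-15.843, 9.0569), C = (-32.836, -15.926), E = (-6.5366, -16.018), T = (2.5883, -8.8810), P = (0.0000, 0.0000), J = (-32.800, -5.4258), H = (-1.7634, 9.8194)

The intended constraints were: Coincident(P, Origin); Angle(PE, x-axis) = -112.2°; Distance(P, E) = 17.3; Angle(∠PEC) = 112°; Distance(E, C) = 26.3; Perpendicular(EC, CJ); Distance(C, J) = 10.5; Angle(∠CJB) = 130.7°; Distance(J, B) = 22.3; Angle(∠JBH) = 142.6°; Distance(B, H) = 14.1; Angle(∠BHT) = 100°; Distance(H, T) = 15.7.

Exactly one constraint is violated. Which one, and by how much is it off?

Distance(H, T) = 15.7 — off by 3.50.

P = (0.00, 0.00) ✓; PE at -112.2° ✓; |PE| = 17.30 ✓; ∠PEC = 112.0° ✓; |EC| = 26.30 ✓; ∠(EC, CJ) = 90.00° ✓; |CJ| = 10.50 ✓; ∠CJB = 130.7° ✓; |JB| = 22.30 ✓; ∠JBH = 142.6° ✓; |BH| = 14.10 ✓; ∠BHT = 100.0° ✓; |HT| = 19.20 ✗.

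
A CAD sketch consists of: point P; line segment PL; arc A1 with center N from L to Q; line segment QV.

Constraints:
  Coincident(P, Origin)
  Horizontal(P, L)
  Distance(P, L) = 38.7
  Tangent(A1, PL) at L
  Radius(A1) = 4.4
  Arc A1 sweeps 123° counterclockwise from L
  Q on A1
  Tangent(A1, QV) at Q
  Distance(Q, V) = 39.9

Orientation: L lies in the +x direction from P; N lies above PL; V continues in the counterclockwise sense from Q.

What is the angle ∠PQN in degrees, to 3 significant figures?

23.9°

Since A1 is tangent to PL there, NL ⟂ PL, so N = L + (0, 4.4) = (38.7, 4.40). On A1, L sits at bearing -90° from N; a 123° counterclockwise sweep puts Q at bearing 33°, so Q = N + 4.4·(cos 33°, sin 33°) = (42.4, 6.80). Then cos ∠PQN = QP·QN / (|QP||QN|), giving 23.9°.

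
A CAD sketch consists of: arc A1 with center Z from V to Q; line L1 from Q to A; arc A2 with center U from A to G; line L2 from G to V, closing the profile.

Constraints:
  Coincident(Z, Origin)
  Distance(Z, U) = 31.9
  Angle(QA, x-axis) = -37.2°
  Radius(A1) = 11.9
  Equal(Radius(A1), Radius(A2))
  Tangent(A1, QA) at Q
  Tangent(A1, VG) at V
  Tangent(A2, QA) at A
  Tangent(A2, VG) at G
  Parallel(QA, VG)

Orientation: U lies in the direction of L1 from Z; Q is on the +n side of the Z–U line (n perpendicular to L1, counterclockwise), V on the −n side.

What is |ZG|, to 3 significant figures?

34.0

The slot axis is L1's direction at -37.2°, so u = (cos -37.2°, sin -37.2°) = (0.797, -0.605) and n = (−sin -37.2°, cos -37.2°) = (0.605, 0.797). Z is at the origin and U lies 31.9 along u from Z, so U = 31.9·u = (25.4, -19.3). Tangency of A1 to both parallel lines with radius 11.9 puts Q and V at Z ± 11.9·n: Q = (7.19, 9.48), V = (-7.19, -9.48). Equal radii place A and G the same way about U: A = U + 11.9·n = (32.6, -9.81), G = U − 11.9·n = (18.2, -28.8). Then |ZG| = |G − Z| = 34.0.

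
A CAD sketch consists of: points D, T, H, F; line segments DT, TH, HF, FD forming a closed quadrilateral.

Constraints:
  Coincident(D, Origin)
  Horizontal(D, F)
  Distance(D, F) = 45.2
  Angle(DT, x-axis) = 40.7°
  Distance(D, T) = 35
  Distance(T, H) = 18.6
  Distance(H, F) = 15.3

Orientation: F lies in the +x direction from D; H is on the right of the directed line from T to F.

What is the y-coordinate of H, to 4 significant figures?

4.681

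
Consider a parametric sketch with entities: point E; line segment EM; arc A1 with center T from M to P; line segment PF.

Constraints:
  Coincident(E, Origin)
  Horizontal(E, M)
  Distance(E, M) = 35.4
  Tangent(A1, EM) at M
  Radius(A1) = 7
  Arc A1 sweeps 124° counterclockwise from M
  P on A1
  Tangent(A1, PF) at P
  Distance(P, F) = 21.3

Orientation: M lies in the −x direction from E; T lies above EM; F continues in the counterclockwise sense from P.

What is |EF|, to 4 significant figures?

50.39

E is at the origin; EM is horizontal with |EM| = 35.4 and M on the −x side, so M = (-35.40, 0.000). A1 meets EM tangentially, so TM is at right angles to EM, so T = M + (0, 7) = (-35.40, 7.000). On A1, M sits at bearing -90° from T; a 124° counterclockwise sweep puts P at bearing 34°, so P = T + 7.0·(cos 34°, sin 34°) = (-29.60, 10.91). The tangent condition forces TP to be normal to PF, so PF runs along (−sin 34°, cos 34°); with |PF| = 21.3, F = (-41.51, 28.57). Then |EF| = |F − E| = 50.39.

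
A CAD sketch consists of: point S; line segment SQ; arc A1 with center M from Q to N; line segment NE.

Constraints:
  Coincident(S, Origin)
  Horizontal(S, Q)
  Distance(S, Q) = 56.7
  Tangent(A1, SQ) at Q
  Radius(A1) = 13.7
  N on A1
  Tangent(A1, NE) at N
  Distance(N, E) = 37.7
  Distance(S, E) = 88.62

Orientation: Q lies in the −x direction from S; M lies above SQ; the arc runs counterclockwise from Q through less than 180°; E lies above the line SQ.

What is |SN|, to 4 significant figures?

52.23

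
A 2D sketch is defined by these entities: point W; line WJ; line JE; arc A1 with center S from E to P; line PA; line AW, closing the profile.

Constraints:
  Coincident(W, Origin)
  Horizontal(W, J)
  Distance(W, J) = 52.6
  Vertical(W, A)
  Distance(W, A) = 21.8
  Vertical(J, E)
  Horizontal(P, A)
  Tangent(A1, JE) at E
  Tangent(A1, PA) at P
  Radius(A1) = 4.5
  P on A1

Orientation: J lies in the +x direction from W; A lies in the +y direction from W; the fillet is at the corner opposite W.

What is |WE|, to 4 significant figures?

55.37

W is at the origin; WJ is horizontal with |WJ| = 52.6 and J on the +x side, so J = (52.60, 0.000). W and A share the same x with |WA| = 21.8 and A on the +y side, so A = (0.000, 21.80). The virtual corner opposite W is at (52.60, 21.80). Tangency of A1 to JE means the radius SE is perpendicular to JE and since A1 is tangent to PA there, SP ⟂ PA, with radius 4.5, so the center S sits 4.5 in from both sides at S = (48.10, 17.30). That places the tangent points at E = (52.60, 17.30) on JE and P = (48.10, 21.80) on PA. Then |WE| = |E − W| = 55.37.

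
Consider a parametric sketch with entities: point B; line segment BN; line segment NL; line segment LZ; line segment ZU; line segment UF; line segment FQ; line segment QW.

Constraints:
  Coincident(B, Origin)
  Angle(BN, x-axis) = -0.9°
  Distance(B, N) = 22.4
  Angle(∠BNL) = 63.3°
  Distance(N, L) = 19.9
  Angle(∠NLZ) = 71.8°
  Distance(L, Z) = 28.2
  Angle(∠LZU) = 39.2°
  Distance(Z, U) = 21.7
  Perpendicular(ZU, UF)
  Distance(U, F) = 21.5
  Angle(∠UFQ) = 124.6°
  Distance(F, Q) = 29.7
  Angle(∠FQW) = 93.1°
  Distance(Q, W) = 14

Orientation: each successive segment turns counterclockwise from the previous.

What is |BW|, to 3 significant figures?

31.5

B is at the origin; BN runs at -0.9° with length 22.4, so N = (22.4, -0.352). ∠BNL = 63.3° gives NL at 116° from the x-axis; with |NL| = 19.9, L = (13.7, 17.6). ∠NLZ = 71.8° gives LZ at -136° from the x-axis; with |LZ| = 28.2, Z = (-6.55, -2.02). ∠LZU = 39.2° gives ZU at 4.80° from the x-axis; with |ZU| = 21.7, U = (15.1, -0.209). The perpendicularity gives UF at right angles to ZU, so UF runs at 94.8°; with |UF| = 21.5, F = (13.3, 21.2). ∠UFQ = 124.6° gives FQ at 150° from the x-axis; with |FQ| = 29.7, Q = (-12.5, 36.0). ∠FQW = 93.1° gives QW at -123° from the x-axis; with |QW| = 14.0, W = (-20.1, 24.2). Then |BW| = |W − B| = 31.5.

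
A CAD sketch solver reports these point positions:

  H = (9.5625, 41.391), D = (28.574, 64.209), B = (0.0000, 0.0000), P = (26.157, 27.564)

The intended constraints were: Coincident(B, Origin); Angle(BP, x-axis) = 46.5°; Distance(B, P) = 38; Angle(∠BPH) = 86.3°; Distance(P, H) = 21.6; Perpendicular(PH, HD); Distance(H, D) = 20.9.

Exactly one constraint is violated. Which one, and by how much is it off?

Distance(H, D) = 20.9 — off by 8.80.

B = (0.00, 0.00) ✓; BP at 46.50° ✓; |BP| = 38.00 ✓; ∠BPH = 86.30° ✓; |PH| = 21.60 ✓; ∠(PH, HD) = 90.00° ✓; |HD| = 29.70 ✗.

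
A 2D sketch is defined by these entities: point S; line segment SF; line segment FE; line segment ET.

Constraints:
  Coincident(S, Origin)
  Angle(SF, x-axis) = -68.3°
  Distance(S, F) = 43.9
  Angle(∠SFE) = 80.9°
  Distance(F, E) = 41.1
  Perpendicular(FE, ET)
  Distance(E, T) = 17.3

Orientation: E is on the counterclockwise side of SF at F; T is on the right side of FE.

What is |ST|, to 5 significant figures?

69.605

∠SFE = 80.9°, so FE runs at -68.3° + (180° − 80.9°) = 30.800° from the x-axis; with |FE| = 41.1, E = F + 41.1·(cos 30.800°, sin 30.800°) = (51.535, -19.744). FE ⟂ ET; with |ET| = 17.3 on the right of FE, T = E + 17.3·(0.51204, -0.85896) = (60.393, -34.604). Then |ST| = |T − S| = 69.605.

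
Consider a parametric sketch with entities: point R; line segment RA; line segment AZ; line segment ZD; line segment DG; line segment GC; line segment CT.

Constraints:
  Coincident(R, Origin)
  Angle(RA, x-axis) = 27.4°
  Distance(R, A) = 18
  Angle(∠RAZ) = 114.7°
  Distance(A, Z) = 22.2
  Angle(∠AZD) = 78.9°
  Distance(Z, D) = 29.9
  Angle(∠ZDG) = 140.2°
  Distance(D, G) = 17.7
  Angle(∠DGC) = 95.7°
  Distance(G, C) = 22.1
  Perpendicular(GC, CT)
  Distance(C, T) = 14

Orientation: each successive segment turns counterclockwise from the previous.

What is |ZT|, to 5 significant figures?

29.245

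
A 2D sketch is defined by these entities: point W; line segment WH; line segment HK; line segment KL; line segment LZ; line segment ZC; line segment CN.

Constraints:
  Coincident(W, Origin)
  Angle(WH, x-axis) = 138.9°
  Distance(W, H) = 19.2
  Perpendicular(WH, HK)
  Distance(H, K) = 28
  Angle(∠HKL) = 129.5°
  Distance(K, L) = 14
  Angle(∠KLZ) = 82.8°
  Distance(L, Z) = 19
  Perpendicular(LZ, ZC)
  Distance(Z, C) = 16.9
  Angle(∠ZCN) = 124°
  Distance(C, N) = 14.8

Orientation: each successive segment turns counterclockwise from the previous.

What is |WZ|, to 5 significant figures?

20.919

W is at the origin; WH runs at 138.9° with length 19.2, so H = (-14.468, 12.622). WH is perpendicular to HK, so HK runs at -131.10°; with |HK| = 28.0, K = (-32.875, -8.4782). ∠HKL = 129.5° gives KL at -80.600° from the x-axis; with |KL| = 14.0, L = (-30.588, -22.290). ∠KLZ = 82.8° gives LZ at 16.600° from the x-axis; with |LZ| = 19.0, Z = (-12.380, -16.862). Then |WZ| = |Z − W| = 20.919.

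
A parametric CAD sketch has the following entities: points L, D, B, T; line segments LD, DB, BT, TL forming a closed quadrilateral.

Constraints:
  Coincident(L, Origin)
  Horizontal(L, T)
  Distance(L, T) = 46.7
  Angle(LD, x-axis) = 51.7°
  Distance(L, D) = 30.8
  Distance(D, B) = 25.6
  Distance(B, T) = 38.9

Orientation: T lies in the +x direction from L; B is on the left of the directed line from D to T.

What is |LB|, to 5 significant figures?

55.713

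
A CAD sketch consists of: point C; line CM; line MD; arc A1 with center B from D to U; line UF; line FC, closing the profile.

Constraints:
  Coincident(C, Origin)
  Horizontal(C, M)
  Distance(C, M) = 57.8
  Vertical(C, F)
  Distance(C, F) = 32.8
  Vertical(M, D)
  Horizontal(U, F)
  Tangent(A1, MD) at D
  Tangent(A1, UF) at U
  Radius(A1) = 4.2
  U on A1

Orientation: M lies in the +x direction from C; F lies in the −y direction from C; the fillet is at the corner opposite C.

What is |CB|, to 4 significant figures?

60.75

CF is vertical with |CF| = 32.8 and F on the −y side, so F = (0.000, -32.80). The virtual corner opposite C is at (57.80, -32.80). A1 meets MD tangentially, so BD is at right angles to MD and A1 meets UF tangentially, so BU is at right angles to UF, with radius 4.2, so the center B sits 4.2 in from both sides at B = (53.60, -28.60). Then |CB| = |B − C| = 60.75.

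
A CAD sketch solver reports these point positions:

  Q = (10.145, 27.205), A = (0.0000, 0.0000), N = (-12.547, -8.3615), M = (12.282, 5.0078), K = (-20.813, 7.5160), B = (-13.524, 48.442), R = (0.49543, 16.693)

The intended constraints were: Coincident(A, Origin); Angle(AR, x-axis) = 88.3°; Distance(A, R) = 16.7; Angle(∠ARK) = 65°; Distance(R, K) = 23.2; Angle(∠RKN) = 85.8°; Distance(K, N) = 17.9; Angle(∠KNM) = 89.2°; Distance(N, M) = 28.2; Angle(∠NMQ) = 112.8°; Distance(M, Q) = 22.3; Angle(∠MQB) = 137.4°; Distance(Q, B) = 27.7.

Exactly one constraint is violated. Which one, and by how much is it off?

Distance(Q, B) = 27.7 — off by 4.10.

A = (0.00, 0.00) ✓; AR at 88.30° ✓; |AR| = 16.70 ✓; ∠ARK = 65.00° ✓; |RK| = 23.20 ✓; ∠RKN = 85.80° ✓; |KN| = 17.90 ✓; ∠KNM = 89.20° ✓; |NM| = 28.20 ✓; ∠NMQ = 112.8° ✓; |MQ| = 22.30 ✓; ∠MQB = 137.4° ✓; |QB| = 31.80 ✗.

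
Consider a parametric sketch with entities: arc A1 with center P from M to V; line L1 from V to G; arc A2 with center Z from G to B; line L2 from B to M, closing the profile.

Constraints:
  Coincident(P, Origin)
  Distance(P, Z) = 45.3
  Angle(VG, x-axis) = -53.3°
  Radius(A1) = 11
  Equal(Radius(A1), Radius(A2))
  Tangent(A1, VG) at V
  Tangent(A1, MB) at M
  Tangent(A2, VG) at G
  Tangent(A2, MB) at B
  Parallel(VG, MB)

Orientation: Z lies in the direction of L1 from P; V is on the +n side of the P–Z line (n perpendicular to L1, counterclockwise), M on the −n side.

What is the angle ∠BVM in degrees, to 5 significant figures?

64.096°

Tangency of A1 to both parallel lines with radius 11.0 puts V and M at P ± 11.0·n: V = (8.8195, 6.5739), M = (-8.8195, -6.5739). Equal radii place G and B the same way about Z: G = Z + 11.0·n = (35.892, -29.747), B = Z − 11.0·n = (18.253, -42.894). Then cos ∠BVM = VB·VM / (|VB||VM|), giving 64.096°.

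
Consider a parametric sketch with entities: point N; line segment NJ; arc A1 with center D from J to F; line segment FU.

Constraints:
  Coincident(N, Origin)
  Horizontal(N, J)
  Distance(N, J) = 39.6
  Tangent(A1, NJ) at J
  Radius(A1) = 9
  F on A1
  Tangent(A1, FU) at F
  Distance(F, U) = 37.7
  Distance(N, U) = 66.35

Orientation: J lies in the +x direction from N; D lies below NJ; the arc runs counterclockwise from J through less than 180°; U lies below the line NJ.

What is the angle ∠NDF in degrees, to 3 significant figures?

36.8°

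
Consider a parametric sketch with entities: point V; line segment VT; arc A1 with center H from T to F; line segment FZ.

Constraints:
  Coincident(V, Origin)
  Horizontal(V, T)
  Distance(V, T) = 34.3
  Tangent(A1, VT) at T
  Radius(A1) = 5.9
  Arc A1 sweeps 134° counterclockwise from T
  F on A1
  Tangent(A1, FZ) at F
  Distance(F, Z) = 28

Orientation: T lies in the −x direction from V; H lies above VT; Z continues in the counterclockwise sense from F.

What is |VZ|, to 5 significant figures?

57.959

V is at the origin; VT is horizontal with |VT| = 34.3 and T on the −x side, so T = (-34.300, 0.0000). Tangency of A1 to VT means the radius HT is perpendicular to VT, so H = T + (0, 5.9) = (-34.300, 5.9000). On A1, T sits at bearing -90° from H; a 134° counterclockwise sweep puts F at bearing 44°, so F = H + 5.9·(cos 44°, sin 44°) = (-30.056, 9.9985). Tangency of A1 to FZ means the radius HF is perpendicular to FZ, so FZ runs along (−sin 44°, cos 44°); with |FZ| = 28.0, Z = (-49.506, 30.140). Then |VZ| = |Z − V| = 57.959.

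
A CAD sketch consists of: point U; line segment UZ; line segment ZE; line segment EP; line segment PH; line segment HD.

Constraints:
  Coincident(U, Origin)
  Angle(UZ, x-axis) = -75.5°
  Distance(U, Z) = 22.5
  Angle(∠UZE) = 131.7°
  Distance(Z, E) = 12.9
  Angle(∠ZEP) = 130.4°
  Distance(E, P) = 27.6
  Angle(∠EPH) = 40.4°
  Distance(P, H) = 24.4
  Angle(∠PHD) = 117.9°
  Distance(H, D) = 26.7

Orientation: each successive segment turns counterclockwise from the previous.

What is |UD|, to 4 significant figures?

28.20

∠EPH = 40.4° gives PH at 162.0° from the x-axis; with |PH| = 24.4, H = (19.42, -9.622). ∠PHD = 117.9° gives HD at -135.9° from the x-axis; with |HD| = 26.7, D = (0.2447, -28.20). Then |UD| = |D − U| = 28.20.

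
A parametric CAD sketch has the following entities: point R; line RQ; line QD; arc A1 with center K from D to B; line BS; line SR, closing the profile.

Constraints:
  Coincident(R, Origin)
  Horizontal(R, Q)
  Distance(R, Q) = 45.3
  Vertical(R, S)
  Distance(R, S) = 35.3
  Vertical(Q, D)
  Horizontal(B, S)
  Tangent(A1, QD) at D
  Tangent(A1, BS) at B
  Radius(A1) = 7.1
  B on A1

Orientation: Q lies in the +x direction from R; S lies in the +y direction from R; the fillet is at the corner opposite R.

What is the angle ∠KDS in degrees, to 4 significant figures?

8.908°

R is at the origin; R and Q share the same y with |RQ| = 45.3 and Q on the +x side, so Q = (45.30, 0.000). RS is vertical with |RS| = 35.3 and S on the +y side, so S = (0.000, 35.30). The virtual corner opposite R is at (45.30, 35.30). Tangency of A1 to QD means the radius KD is perpendicular to QD and tangency of A1 to BS means the radius KB is perpendicular to BS, with radius 7.1, so the center K sits 7.1 in from both sides at K = (38.20, 28.20). That places the tangent points at D = (45.30, 28.20) on QD and B = (38.20, 35.30) on BS. Then cos ∠KDS = DK·DS / (|DK||DS|), giving 8.908°.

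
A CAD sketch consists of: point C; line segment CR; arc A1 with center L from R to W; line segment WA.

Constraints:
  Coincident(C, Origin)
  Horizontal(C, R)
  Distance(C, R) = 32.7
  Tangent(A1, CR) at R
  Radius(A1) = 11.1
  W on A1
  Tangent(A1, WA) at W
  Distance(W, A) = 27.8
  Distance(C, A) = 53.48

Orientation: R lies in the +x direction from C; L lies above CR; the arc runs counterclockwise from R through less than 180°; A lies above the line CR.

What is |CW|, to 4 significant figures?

45.63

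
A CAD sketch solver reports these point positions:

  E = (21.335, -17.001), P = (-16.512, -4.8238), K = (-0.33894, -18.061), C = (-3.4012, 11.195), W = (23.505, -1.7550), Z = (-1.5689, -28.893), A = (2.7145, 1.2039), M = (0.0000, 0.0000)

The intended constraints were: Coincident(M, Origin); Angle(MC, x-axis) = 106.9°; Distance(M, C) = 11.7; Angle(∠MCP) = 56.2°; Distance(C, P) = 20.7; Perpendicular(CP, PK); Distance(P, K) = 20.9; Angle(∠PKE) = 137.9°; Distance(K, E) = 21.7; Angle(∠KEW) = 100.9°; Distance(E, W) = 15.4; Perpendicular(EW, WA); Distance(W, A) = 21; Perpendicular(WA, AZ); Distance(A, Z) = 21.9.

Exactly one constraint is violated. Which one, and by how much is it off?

Distance(A, Z) = 21.9 — off by 8.50.

M = (0.00, 0.00) ✓; MC at 106.9° ✓; |MC| = 11.70 ✓; ∠MCP = 56.20° ✓; |CP| = 20.70 ✓; ∠(CP, PK) = 90.00° ✓; |PK| = 20.90 ✓; ∠PKE = 137.9° ✓; |KE| = 21.70 ✓; ∠KEW = 100.9° ✓; |EW| = 15.40 ✓; ∠(EW, WA) = 90.00° ✓; |WA| = 21.00 ✓; ∠(WA, AZ) = 90.00° ✓; |AZ| = 30.40 ✗.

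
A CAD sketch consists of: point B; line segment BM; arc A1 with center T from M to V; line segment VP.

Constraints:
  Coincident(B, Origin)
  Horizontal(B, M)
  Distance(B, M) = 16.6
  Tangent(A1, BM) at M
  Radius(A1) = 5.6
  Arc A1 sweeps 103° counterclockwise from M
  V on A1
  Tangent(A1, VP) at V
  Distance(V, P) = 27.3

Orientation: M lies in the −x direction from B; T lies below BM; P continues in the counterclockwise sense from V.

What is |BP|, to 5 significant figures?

37.052

B is at the origin; B and M share the same y with |BM| = 16.6 and M on the −x side, so M = (-16.600, 0.0000). A1 meets BM tangentially, so TM is at right angles to BM, so T = M + (0, -5.6) = (-16.600, -5.6000). On A1, M sits at bearing 90° from T; a 103° counterclockwise sweep puts V at bearing 193°, so V = T + 5.6·(cos 193°, sin 193°) = (-22.056, -6.8597). The tangent condition forces TV to be normal to VP, so VP runs along (−sin 193°, cos 193°); with |VP| = 27.3, P = (-15.915, -33.460). Then |BP| = |P − B| = 37.052.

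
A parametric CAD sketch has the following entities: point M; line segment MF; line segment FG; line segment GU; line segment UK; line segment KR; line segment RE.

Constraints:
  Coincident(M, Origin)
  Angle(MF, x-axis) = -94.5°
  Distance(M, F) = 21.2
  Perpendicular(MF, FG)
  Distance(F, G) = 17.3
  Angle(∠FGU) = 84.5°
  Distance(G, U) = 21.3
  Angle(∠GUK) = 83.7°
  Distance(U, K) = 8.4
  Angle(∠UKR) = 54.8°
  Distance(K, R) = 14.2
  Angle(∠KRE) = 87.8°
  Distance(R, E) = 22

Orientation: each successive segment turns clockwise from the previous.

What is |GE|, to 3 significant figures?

30.2

∠UKR = 54.8° gives KR at -142° from the x-axis; with |KR| = 14.2, R = (-18.3, -10.0). ∠KRE = 87.8° gives RE at 126° from the x-axis; with |RE| = 22.0, E = (-31.3, 7.73). Then |GE| = |E − G| = 30.2.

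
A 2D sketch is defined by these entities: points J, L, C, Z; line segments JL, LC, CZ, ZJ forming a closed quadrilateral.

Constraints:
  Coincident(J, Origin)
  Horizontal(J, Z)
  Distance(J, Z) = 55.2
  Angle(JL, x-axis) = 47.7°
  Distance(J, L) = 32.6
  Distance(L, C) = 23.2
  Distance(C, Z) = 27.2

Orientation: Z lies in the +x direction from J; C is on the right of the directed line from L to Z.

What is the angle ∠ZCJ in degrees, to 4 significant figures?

172.8°

Checks: J = (0.00, 0.00) ✓; |LC| = 23.20 ✓; |CZ| = 27.20 ✓.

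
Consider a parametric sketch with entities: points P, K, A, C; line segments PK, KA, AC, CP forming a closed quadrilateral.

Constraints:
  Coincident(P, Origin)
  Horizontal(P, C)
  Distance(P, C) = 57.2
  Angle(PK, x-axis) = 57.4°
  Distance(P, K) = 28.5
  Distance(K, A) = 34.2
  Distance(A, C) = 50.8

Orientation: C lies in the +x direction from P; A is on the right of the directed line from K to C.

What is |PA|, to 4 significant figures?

11.72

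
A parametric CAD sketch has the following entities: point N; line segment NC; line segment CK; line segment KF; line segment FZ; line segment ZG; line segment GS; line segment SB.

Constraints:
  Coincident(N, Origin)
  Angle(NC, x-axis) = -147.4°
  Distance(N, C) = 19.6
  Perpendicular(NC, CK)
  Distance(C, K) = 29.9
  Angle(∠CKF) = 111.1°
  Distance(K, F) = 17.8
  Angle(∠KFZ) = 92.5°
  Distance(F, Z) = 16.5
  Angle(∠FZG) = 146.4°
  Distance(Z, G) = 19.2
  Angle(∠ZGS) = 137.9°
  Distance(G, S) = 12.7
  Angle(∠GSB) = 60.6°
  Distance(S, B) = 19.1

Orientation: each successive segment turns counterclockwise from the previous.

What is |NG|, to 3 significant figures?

2.30

N is at the origin; NC runs at -147.4° with length 19.6, so C = (-16.5, -10.6). NC ⟂ CK, so CK runs at -57.4°; with |CK| = 29.9, K = (-0.403, -35.7). ∠CKF = 111.1° gives KF at 11.5° from the x-axis; with |KF| = 17.8, F = (17.0, -32.2). ∠KFZ = 92.5° gives FZ at 99.0° from the x-axis; with |FZ| = 16.5, Z = (14.5, -15.9). ∠FZG = 146.4° gives ZG at 133° from the x-axis; with |ZG| = 19.2, G = (1.46, -1.77). Then |NG| = |G − N| = 2.30.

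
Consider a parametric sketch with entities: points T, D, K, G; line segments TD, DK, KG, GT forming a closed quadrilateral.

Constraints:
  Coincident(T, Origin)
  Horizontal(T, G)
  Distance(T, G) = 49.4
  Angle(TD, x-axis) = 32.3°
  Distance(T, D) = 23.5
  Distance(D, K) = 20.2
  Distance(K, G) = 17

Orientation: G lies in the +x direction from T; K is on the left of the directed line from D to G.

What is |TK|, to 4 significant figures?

42.43

Checks: |DK| = 20.20 ✓; |KG| = 17.00 ✓.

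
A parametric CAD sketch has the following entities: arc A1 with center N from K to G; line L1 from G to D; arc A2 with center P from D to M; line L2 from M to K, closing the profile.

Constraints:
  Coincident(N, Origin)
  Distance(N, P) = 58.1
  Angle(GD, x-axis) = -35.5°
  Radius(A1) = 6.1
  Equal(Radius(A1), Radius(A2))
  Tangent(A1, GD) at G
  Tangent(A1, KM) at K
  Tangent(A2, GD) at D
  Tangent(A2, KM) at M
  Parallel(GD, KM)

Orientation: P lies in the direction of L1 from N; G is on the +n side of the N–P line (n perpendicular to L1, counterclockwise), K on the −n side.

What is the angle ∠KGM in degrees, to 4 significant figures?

78.14°

Tangency of A1 to both parallel lines with radius 6.1 puts G and K at N ± 6.1·n: G = (3.542, 4.966), K = (-3.542, -4.966). Equal radii place D and M the same way about P: D = P + 6.1·n = (50.84, -28.77), M = P − 6.1·n = (43.76, -38.70). Then cos ∠KGM = GK·GM / (|GK||GM|), giving 78.14°.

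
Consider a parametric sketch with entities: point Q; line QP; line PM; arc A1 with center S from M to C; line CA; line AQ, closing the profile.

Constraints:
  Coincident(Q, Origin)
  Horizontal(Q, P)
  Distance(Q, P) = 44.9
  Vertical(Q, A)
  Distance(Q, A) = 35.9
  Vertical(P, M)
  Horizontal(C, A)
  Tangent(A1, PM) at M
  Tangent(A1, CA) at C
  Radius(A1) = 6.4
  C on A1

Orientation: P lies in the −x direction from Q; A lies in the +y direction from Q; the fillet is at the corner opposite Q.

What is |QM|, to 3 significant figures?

53.7

Q is at the origin; QP is horizontal with |QP| = 44.9 and P on the −x side, so P = (-44.9, 0.00). Q and A share the same x with |QA| = 35.9 and A on the +y side, so A = (0.00, 35.9). The virtual corner opposite Q is at (-44.9, 35.9). Since A1 is tangent to PM there, SM ⟂ PM and since A1 is tangent to CA there, SC ⟂ CA, with radius 6.4, so the center S sits 6.4 in from both sides at S = (-38.5, 29.5). That places the tangent points at M = (-44.9, 29.5) on PM and C = (-38.5, 35.9) on CA. Then |QM| = |M − Q| = 53.7.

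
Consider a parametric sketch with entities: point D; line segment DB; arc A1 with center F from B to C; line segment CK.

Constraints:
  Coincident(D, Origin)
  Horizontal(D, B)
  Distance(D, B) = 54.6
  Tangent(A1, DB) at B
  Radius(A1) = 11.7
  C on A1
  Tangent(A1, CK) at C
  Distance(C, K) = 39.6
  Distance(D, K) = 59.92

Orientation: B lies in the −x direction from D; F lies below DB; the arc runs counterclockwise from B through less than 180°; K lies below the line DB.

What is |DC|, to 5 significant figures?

66.057

Checks: D = (0.00, 0.00) ✓; |FC| = 11.70 ✓; ∠(FC, CK) = 90.00° ✓; |CK| = 39.60 ✓; |DK| = 59.92 ✓.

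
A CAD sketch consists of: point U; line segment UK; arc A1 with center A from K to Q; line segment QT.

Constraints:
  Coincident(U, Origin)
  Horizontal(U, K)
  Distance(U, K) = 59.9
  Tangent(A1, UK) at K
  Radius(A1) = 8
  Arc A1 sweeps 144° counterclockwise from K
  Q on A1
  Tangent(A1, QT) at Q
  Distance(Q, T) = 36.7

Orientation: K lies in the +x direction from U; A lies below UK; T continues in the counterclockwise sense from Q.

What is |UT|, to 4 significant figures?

92.22

On A1, K sits at bearing 90° from A; a 144° counterclockwise sweep puts Q at bearing 234°, so Q = A + 8.0·(cos 234°, sin 234°) = (55.20, -14.47). Tangency of A1 to QT means the radius AQ is perpendicular to QT, so QT runs along (−sin 234°, cos 234°); with |QT| = 36.7, T = (84.89, -36.04). Then |UT| = |T − U| = 92.22.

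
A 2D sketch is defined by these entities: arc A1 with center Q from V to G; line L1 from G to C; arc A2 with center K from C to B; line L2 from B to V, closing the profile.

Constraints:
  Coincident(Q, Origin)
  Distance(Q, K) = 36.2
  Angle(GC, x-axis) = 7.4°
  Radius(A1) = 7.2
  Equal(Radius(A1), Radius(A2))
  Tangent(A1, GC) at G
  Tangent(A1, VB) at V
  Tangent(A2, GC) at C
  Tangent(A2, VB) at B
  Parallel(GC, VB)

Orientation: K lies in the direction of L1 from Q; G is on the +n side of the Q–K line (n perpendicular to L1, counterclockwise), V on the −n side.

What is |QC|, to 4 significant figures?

36.91

The slot axis is L1's direction at 7.4°, so u = (cos 7.4°, sin 7.4°) = (0.9917, 0.1288) and n = (−sin 7.4°, cos 7.4°) = (-0.1288, 0.9917). Q is at the origin and K lies 36.2 along u from Q, so K = 36.2·u = (35.90, 4.662). Tangency of A1 to both parallel lines with radius 7.2 puts G and V at Q ± 7.2·n: G = (-0.9273, 7.140), V = (0.9273, -7.140). Equal radii place C and B the same way about K: C = K + 7.2·n = (34.97, 11.80), B = K − 7.2·n = (36.83, -2.478). Then |QC| = |C − Q| = 36.91.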